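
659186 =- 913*( - 722) 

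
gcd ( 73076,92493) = 1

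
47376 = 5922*8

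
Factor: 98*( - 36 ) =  - 2^3*3^2*7^2 = - 3528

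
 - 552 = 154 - 706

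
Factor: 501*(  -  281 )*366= -51525846 = - 2^1*3^2*61^1*167^1 * 281^1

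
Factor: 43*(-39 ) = -3^1*13^1 * 43^1 = - 1677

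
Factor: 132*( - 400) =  - 52800 = - 2^6 * 3^1*5^2*11^1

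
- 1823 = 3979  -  5802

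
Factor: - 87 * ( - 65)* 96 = 2^5*3^2*5^1*13^1*29^1 = 542880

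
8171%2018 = 99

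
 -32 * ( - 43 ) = 1376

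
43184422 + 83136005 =126320427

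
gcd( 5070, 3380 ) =1690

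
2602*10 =26020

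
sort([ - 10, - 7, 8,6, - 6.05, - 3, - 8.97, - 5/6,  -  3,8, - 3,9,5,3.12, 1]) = [-10, - 8.97, - 7, - 6.05, - 3 ,  -  3, - 3 ,-5/6, 1, 3.12, 5 , 6,8,8,9 ]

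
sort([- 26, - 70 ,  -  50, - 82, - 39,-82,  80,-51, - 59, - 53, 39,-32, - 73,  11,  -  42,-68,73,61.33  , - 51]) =[ - 82, - 82,- 73, - 70,  -  68,  -  59, - 53, - 51,  -  51, -50,-42,  -  39, - 32,  -  26,11,39 , 61.33, 73,80]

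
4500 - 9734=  - 5234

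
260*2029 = 527540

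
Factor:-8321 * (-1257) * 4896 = 51209697312 = 2^5*3^3* 17^1*53^1 * 157^1* 419^1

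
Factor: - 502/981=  - 2^1*3^(-2)*109^( - 1)*251^1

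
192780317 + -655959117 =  - 463178800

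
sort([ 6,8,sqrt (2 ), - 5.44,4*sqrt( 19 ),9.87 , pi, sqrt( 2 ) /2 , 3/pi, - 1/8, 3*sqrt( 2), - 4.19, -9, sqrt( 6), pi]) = [  -  9,  -  5.44, - 4.19, - 1/8, sqrt (2)/2,  3/pi,sqrt(2),  sqrt( 6 ), pi,pi,3*sqrt( 2 ),6, 8, 9.87 , 4*sqrt( 19 )]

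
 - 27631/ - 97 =27631/97 = 284.86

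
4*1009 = 4036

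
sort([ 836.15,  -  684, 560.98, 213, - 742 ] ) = [ - 742,- 684,213,560.98, 836.15]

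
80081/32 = 2502 + 17/32=2502.53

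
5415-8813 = -3398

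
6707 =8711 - 2004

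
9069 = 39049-29980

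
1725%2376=1725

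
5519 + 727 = 6246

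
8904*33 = 293832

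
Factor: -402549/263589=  - 134183/87863= -7^1*29^1 * 41^ ( - 1)*661^1*2143^( - 1)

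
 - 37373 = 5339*(  -  7)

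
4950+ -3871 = 1079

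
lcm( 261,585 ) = 16965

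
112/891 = 112/891 = 0.13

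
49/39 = 49/39  =  1.26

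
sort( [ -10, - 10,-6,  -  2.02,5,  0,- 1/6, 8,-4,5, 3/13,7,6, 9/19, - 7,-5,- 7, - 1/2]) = [ - 10, - 10,-7,  -  7, - 6, - 5 , - 4,  -  2.02, - 1/2, - 1/6,  0, 3/13,9/19,5,  5, 6, 7, 8] 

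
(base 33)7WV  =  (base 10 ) 8710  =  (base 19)1528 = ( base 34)7I6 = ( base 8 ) 21006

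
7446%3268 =910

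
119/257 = 119/257 = 0.46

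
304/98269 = 304/98269 = 0.00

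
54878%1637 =857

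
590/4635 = 118/927= 0.13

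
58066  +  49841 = 107907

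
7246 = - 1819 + 9065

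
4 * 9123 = 36492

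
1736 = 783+953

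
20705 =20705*1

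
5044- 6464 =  - 1420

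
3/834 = 1/278 = 0.00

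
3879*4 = 15516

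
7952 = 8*994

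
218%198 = 20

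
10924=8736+2188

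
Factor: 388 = 2^2*97^1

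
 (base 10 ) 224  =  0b11100000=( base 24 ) 98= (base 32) 70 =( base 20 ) B4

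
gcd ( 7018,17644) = 22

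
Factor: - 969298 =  - 2^1*11^1*44059^1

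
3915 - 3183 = 732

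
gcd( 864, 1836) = 108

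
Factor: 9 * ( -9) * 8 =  - 648=- 2^3 *3^4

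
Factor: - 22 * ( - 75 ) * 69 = 113850 = 2^1 *3^2*5^2*11^1*23^1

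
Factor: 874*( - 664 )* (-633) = 2^4 *3^1 * 19^1*23^1*83^1*211^1= 367352688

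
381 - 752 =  - 371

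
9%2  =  1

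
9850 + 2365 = 12215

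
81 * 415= 33615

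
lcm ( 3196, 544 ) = 25568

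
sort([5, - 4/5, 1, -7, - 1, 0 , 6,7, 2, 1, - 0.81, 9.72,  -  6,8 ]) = [  -  7, - 6, - 1 , - 0.81, - 4/5, 0, 1,1,2,5, 6, 7,8 , 9.72 ]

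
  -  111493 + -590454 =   -  701947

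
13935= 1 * 13935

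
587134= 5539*106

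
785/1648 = 785/1648= 0.48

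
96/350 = 48/175= 0.27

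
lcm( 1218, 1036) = 90132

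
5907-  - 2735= 8642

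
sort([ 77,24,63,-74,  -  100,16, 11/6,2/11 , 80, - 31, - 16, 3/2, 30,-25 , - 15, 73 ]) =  [ - 100,  -  74, - 31,-25,  -  16,  -  15,2/11,3/2 , 11/6, 16,24,30,63,73,77 , 80]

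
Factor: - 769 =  - 769^1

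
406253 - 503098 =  - 96845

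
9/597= 3/199 = 0.02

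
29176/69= 422 + 58/69 = 422.84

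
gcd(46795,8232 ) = 49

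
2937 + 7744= 10681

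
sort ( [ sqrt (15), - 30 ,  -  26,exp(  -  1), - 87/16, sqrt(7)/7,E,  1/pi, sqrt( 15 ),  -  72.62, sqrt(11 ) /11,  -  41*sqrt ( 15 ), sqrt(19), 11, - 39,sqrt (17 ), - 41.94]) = [  -  41 * sqrt( 15),  -  72.62, - 41.94,  -  39,-30, -26,- 87/16 , sqrt( 11 )/11,1/pi, exp(-1), sqrt(7 ) /7,E , sqrt(15 ), sqrt( 15),sqrt(17),  sqrt( 19),11 ] 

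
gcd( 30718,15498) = 2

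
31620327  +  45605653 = 77225980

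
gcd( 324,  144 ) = 36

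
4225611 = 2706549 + 1519062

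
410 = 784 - 374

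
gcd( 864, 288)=288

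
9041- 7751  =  1290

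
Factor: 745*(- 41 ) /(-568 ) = 30545/568 = 2^( - 3 )*5^1*41^1*71^( -1 )*149^1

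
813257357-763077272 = 50180085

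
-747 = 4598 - 5345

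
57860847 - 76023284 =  - 18162437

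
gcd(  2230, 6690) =2230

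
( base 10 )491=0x1EB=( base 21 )128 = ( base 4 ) 13223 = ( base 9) 605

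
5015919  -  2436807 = 2579112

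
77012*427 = 32884124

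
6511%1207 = 476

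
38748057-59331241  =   - 20583184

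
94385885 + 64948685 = 159334570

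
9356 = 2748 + 6608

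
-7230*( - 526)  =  3802980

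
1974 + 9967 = 11941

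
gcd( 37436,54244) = 764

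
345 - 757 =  - 412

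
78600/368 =213+27/46 =213.59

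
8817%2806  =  399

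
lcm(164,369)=1476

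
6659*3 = 19977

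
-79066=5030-84096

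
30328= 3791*8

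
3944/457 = 3944/457 = 8.63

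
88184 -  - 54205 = 142389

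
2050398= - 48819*( - 42 ) 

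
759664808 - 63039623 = 696625185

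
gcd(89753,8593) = 1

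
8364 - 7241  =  1123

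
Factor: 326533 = 53^1*61^1*101^1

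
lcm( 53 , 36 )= 1908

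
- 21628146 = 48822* ( - 443)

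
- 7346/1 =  - 7346 = - 7346.00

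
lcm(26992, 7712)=53984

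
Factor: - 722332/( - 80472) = 2^(-1 ) * 3^( -1 ) * 7^ ( - 1)*13^1*29^1 = 377/42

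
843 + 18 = 861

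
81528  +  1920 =83448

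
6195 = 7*885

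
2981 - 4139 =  - 1158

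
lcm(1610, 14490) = 14490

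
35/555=7/111 = 0.06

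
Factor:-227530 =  - 2^1*5^1*61^1*373^1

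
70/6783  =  10/969=0.01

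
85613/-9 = - 9513 + 4/9 = - 9512.56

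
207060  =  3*69020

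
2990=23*130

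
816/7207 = 816/7207 = 0.11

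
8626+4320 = 12946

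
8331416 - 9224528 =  - 893112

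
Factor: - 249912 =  - 2^3*3^3 * 13^1*89^1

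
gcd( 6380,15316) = 4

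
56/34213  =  56/34213 =0.00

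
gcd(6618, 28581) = 3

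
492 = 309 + 183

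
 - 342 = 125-467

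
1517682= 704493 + 813189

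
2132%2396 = 2132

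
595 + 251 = 846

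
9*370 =3330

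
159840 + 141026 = 300866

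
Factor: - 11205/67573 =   -  3^3*5^1*11^( - 1 ) *83^1*6143^ ( - 1)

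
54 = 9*6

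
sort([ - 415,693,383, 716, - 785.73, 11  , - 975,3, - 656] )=[ - 975, - 785.73,-656 , - 415 , 3,11,383, 693,716]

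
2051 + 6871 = 8922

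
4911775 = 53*92675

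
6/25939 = 6/25939  =  0.00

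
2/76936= 1/38468 = 0.00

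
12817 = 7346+5471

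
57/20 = 2 + 17/20=   2.85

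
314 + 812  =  1126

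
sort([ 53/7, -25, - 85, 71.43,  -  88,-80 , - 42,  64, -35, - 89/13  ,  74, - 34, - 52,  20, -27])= [ - 88, - 85, - 80 , - 52, - 42, - 35,  -  34, - 27, - 25, - 89/13, 53/7, 20,64,  71.43,74]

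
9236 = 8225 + 1011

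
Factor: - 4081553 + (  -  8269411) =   -  12350964 = - 2^2*3^1*1029247^1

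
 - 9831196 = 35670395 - 45501591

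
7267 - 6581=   686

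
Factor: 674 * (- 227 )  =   - 2^1*227^1*337^1=- 152998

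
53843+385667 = 439510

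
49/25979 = 49/25979=0.00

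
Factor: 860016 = 2^4*3^1*19^1*  23^1*41^1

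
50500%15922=2734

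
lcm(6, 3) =6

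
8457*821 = 6943197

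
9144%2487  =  1683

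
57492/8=7186 +1/2 = 7186.50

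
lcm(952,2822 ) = 79016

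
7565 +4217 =11782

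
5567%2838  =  2729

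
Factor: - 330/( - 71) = 2^1*3^1*5^1*11^1*71^(-1)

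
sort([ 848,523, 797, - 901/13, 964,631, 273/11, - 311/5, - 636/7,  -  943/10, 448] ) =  [ - 943/10 , - 636/7, - 901/13, - 311/5 , 273/11,448,  523, 631, 797,848, 964 ]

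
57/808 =57/808 = 0.07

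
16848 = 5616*3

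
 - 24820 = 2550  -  27370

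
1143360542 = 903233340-  -  240127202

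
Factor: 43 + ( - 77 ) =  - 34   =  - 2^1*17^1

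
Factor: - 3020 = - 2^2*5^1*151^1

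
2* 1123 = 2246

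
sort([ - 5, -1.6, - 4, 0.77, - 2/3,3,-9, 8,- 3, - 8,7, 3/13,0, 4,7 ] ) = [ - 9, - 8, - 5, -4, - 3, -1.6,- 2/3, 0,3/13 , 0.77, 3, 4,7,7 , 8 ] 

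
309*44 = 13596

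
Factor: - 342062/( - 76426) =103^( - 1)*461^1=461/103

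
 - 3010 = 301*( - 10) 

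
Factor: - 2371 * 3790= - 8986090= - 2^1*5^1 * 379^1*2371^1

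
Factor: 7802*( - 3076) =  - 23998952 = - 2^3*47^1 * 83^1*769^1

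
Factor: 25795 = 5^1*7^1*11^1* 67^1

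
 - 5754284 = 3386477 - 9140761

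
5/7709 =5/7709 = 0.00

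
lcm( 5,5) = 5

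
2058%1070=988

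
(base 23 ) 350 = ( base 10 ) 1702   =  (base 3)2100001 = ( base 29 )20k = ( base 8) 3246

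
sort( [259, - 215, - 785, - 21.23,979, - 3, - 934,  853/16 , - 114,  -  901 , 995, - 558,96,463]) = [ - 934,-901, - 785, - 558,-215, - 114, - 21.23, - 3, 853/16, 96,259 , 463,979,995 ]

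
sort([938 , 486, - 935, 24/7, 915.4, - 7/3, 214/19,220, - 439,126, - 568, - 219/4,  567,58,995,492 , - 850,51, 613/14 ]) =[ - 935, - 850, - 568, - 439, - 219/4,  -  7/3,24/7,214/19, 613/14,  51, 58,126, 220,486,492,567,915.4,938,995 ]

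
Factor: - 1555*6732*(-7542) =2^3*3^4 * 5^1 * 11^1 * 17^1 * 311^1*419^1 = 78951616920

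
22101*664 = 14675064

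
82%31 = 20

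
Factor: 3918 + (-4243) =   -  325  =  -5^2*13^1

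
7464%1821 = 180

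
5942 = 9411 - 3469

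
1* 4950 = 4950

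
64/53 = 64/53= 1.21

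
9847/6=9847/6 = 1641.17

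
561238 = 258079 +303159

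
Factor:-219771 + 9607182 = 3^1*11^1* 284467^1 = 9387411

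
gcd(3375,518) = 1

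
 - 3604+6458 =2854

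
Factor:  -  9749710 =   -  2^1*5^1*974971^1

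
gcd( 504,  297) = 9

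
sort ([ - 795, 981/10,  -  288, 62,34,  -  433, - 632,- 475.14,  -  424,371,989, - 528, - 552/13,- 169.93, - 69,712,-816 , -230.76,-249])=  [  -  816,  -  795,  -  632, - 528,  -  475.14,- 433,-424, - 288,  -  249  ,  -  230.76,- 169.93,  -  69,  -  552/13,34,62, 981/10, 371, 712,989 ] 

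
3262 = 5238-1976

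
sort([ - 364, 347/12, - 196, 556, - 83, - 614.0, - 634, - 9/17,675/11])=[ - 634, -614.0, - 364, - 196,  -  83, -9/17,  347/12,  675/11, 556 ]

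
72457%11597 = 2875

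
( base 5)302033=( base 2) 10010110101011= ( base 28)C8B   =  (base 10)9643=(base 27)d64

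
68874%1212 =1002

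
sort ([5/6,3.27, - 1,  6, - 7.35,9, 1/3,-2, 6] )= [ - 7.35, - 2,-1 , 1/3, 5/6, 3.27, 6,6, 9] 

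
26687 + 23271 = 49958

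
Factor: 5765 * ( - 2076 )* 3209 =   -  2^2*3^1*5^1*173^1*1153^1*3209^1 = -  38405761260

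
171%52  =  15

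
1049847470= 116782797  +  933064673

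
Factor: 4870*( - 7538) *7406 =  - 271874704360  =  -2^3 *5^1*7^1*23^2*487^1*3769^1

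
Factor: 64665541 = 64665541^1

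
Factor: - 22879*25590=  - 2^1  *  3^1*5^1*137^1*167^1 * 853^1 = - 585473610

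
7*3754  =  26278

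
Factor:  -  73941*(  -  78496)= 2^5 * 3^1*7^2*11^1*223^1*503^1 = 5804072736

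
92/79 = 92/79 = 1.16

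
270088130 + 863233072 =1133321202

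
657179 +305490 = 962669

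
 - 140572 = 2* (-70286)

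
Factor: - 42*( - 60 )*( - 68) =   -  2^5*3^2 *5^1 * 7^1* 17^1=- 171360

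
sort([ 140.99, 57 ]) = [ 57, 140.99]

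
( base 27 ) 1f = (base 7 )60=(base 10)42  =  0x2A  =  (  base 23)1j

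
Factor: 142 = 2^1*71^1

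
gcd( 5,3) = 1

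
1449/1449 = 1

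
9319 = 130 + 9189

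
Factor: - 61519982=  - 2^1*30759991^1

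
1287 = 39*33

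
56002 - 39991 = 16011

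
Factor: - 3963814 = -2^1*113^1*17539^1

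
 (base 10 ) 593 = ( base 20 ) 19d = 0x251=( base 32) IH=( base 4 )21101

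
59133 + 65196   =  124329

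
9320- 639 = 8681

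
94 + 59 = 153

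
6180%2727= 726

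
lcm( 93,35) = 3255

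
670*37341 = 25018470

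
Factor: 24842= 2^1*12421^1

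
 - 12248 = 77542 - 89790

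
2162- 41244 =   -  39082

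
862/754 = 1 + 54/377 = 1.14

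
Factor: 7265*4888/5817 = 35511320/5817 = 2^3*3^(  -  1 )*5^1 * 7^ (-1)*13^1*47^1*277^( - 1)*1453^1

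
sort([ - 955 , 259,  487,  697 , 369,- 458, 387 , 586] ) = [ - 955,-458,259, 369 , 387, 487, 586,697]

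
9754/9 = 1083 + 7/9= 1083.78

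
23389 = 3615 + 19774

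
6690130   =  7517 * 890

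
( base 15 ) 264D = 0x1FED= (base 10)8173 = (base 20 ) 108d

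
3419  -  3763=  - 344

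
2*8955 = 17910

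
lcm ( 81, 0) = 0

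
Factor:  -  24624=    - 2^4*3^4*19^1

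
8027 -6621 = 1406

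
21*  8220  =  172620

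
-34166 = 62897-97063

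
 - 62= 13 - 75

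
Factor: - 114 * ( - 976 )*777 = 86452128 = 2^5 * 3^2*7^1*19^1*37^1*61^1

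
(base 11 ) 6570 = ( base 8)20734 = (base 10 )8668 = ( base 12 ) 5024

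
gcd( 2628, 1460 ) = 292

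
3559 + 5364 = 8923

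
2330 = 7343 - 5013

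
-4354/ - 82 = 2177/41 = 53.10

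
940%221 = 56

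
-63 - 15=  - 78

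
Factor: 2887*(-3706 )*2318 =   -  24800796596 = - 2^2*17^1*19^1*61^1*109^1 * 2887^1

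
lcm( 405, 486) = 2430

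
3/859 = 3/859 = 0.00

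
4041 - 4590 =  - 549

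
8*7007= 56056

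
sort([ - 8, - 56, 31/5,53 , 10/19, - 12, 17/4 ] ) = [ - 56,-12,- 8,10/19,17/4,31/5,53 ] 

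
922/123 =7 + 61/123=7.50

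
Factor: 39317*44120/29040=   43366651/726 =2^( - 1)*3^( - 1 ) * 11^( - 2)*1103^1*39317^1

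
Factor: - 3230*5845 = -2^1 * 5^2  *  7^1*17^1 * 19^1*167^1 = -18879350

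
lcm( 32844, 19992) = 459816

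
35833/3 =11944+ 1/3  =  11944.33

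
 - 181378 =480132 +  - 661510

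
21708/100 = 5427/25 = 217.08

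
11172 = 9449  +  1723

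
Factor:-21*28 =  - 2^2*3^1* 7^2  =  - 588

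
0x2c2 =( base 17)279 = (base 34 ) KQ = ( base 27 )Q4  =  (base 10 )706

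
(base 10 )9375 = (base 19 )16i8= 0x249f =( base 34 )83p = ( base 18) 1agf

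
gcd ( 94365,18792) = 81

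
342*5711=1953162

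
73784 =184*401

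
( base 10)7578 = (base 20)III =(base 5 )220303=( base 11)576a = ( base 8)16632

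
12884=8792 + 4092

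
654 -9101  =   -8447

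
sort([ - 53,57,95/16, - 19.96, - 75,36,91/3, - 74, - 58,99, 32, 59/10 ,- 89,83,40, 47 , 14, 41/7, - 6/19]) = [ - 89,  -  75, - 74,-58, - 53, - 19.96, - 6/19,41/7, 59/10,95/16,14,91/3,32,36, 40 , 47,57 , 83,99]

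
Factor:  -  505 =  - 5^1*101^1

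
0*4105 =0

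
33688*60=2021280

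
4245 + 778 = 5023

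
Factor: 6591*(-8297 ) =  - 3^1 * 13^3*8297^1 = -54685527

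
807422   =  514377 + 293045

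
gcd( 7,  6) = 1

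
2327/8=2327/8 = 290.88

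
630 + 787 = 1417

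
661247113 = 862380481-201133368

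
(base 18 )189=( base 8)735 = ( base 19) 162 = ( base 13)2A9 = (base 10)477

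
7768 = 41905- 34137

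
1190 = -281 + 1471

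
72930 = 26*2805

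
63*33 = 2079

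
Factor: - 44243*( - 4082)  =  180599926 = 2^1*13^1*151^1*157^1*293^1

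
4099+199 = 4298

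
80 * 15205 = 1216400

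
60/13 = 60/13=4.62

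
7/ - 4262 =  - 1 + 4255/4262 = - 0.00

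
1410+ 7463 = 8873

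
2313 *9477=21920301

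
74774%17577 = 4466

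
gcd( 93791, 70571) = 1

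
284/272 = 71/68 = 1.04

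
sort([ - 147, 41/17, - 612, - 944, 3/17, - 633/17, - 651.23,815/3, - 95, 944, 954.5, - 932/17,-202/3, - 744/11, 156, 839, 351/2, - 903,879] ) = [ - 944 , - 903, - 651.23, - 612,-147, -95,-744/11, - 202/3, - 932/17, - 633/17, 3/17, 41/17,156, 351/2, 815/3, 839,  879, 944, 954.5 ]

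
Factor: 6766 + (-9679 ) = -3^1*971^1 = - 2913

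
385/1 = 385 = 385.00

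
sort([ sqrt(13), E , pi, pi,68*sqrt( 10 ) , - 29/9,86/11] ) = [-29/9,E, pi, pi,sqrt(13 ), 86/11,  68*sqrt( 10 ) ] 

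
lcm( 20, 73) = 1460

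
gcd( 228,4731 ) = 57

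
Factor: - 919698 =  - 2^1*3^1*13^2 * 907^1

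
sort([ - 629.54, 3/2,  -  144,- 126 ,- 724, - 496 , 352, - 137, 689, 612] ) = [  -  724, - 629.54, -496,-144, - 137, -126, 3/2, 352, 612, 689] 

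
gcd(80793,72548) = 1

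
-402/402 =-1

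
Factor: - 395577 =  - 3^3*7^2*13^1*23^1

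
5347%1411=1114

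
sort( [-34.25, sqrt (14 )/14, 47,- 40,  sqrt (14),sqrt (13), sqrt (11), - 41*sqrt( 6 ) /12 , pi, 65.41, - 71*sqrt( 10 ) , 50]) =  [ - 71*sqrt( 10), - 40, - 34.25, - 41*sqrt( 6) /12, sqrt( 14) /14, pi, sqrt ( 11), sqrt (13 ), sqrt( 14), 47, 50, 65.41 ] 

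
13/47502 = 1/3654 = 0.00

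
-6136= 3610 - 9746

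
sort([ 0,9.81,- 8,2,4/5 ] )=[ - 8, 0,4/5,2,  9.81 ]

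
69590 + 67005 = 136595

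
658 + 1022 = 1680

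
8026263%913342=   719527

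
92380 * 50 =4619000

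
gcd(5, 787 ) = 1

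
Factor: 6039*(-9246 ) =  - 55836594 = - 2^1*3^3*11^1*23^1 *61^1*67^1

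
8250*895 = 7383750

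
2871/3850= 261/350 = 0.75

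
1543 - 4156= - 2613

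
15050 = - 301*( - 50 ) 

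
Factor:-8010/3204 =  - 2^( - 1) * 5^1 = - 5/2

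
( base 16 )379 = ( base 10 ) 889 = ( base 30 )TJ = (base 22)1I9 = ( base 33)QV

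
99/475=99/475= 0.21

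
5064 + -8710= -3646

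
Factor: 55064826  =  2^1*3^3*683^1*1493^1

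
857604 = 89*9636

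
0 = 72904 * 0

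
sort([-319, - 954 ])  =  [  -  954, - 319 ] 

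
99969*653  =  65279757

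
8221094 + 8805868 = 17026962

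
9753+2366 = 12119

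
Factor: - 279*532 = -148428= -2^2*3^2*7^1*  19^1 * 31^1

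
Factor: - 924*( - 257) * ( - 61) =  - 2^2*3^1*7^1*11^1*61^1*257^1 = -  14485548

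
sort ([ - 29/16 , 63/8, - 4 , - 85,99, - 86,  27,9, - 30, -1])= [ - 86, - 85, - 30,  -  4, - 29/16, - 1, 63/8,9, 27,  99 ] 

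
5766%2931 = 2835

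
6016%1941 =193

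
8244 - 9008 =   -  764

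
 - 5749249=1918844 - 7668093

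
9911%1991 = 1947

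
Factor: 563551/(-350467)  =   - 13^( - 1) * 26959^( - 1 )*563551^1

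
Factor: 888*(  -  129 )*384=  -43987968 = -  2^10*3^3*37^1* 43^1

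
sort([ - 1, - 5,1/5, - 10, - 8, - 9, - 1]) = [ - 10, - 9  , - 8, - 5, - 1, - 1, 1/5]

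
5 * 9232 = 46160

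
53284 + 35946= 89230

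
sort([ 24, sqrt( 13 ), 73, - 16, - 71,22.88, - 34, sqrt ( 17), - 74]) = [ - 74, - 71, -34, - 16, sqrt(13 ),sqrt(17 ),22.88,24,73] 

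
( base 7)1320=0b111111000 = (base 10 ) 504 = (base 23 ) ll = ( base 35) EE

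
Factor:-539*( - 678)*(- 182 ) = - 66510444  =  -2^2*3^1*7^3*11^1*13^1*113^1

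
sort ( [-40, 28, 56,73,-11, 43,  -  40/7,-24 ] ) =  [-40,-24,-11,-40/7,28,43, 56 , 73 ]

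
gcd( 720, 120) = 120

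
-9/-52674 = 3/17558 = 0.00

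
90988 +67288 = 158276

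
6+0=6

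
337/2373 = 337/2373 = 0.14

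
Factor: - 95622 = -2^1*3^1 * 15937^1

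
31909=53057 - 21148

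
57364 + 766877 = 824241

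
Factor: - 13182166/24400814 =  - 17^( - 1 )*43^1*197^(-1 )*3643^( - 1) * 153281^1 = -6591083/12200407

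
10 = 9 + 1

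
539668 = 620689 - 81021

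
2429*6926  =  16823254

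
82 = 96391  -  96309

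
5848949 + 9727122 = 15576071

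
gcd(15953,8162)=371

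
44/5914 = 22/2957 = 0.01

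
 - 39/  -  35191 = 3/2707 = 0.00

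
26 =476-450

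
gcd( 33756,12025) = 1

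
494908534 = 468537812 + 26370722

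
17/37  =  17/37 =0.46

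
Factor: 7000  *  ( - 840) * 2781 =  - 2^6*3^4*5^4*7^2 *103^1 = -16352280000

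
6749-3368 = 3381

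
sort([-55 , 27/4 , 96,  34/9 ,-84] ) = [-84,- 55, 34/9  ,  27/4, 96]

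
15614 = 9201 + 6413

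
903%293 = 24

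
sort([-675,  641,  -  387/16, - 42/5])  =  [-675 ,  -  387/16,- 42/5, 641]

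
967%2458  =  967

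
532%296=236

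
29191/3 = 29191/3  =  9730.33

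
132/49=132/49 = 2.69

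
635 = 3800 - 3165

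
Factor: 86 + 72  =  158 = 2^1 *79^1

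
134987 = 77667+57320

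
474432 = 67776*7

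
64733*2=129466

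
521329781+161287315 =682617096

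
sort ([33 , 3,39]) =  [ 3,33,39]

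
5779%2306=1167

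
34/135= 34/135 = 0.25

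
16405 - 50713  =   - 34308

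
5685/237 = 23+78/79 = 23.99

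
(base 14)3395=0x22f7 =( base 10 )8951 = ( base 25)E81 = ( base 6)105235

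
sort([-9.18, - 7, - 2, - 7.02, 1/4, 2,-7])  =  [ - 9.18, -7.02 , -7, - 7, - 2, 1/4, 2 ]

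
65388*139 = 9088932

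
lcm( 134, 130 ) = 8710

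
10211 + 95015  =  105226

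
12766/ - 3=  - 12766/3 = -4255.33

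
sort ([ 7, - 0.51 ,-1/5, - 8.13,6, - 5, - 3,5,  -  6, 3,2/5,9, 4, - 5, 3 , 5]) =[ - 8.13, -6, - 5, - 5, - 3,-0.51,-1/5,  2/5,3,3,4,5, 5,6,7,9]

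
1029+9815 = 10844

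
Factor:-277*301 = -83377 = - 7^1*43^1 * 277^1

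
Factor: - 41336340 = - 2^2*3^1 * 5^1*688939^1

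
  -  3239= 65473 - 68712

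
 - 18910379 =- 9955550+-8954829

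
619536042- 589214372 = 30321670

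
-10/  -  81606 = 5/40803 = 0.00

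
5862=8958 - 3096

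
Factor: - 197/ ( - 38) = 2^( - 1)* 19^(  -  1)*197^1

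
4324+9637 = 13961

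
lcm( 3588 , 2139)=111228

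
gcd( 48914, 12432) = 74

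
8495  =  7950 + 545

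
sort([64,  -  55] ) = [ - 55,  64 ]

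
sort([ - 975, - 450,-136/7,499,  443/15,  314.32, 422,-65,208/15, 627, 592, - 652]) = [ - 975,  -  652, - 450, - 65, - 136/7,208/15,  443/15, 314.32, 422 , 499,  592,  627 ] 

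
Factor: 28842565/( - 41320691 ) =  - 5^1*587^( - 1 )*70393^( - 1) * 5768513^1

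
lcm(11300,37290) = 372900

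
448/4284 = 16/153 = 0.10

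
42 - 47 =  - 5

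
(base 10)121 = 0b1111001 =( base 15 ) 81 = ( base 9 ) 144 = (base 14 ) 89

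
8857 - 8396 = 461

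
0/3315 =0  =  0.00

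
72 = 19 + 53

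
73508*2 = 147016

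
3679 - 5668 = - 1989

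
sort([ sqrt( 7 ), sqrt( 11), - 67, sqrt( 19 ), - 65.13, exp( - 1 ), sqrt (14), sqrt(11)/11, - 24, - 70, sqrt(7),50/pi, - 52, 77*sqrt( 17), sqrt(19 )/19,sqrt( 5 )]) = [ - 70 , - 67, - 65.13,  -  52, -24  ,  sqrt( 19) /19, sqrt (11 )/11, exp( - 1), sqrt( 5 ), sqrt( 7),sqrt(7),sqrt ( 11 ),sqrt( 14 ), sqrt( 19 ), 50/pi, 77*sqrt( 17 )]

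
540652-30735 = 509917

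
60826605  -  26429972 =34396633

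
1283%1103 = 180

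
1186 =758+428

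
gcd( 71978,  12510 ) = 2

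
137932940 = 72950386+64982554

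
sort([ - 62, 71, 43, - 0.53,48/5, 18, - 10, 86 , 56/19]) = [ - 62, - 10, - 0.53, 56/19,48/5, 18, 43,71,86 ] 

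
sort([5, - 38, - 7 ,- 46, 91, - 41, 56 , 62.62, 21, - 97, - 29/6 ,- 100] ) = [-100,  -  97, - 46, - 41,-38,-7,-29/6,5,21, 56,62.62,91] 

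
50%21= 8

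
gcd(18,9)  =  9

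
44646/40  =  1116+3/20 = 1116.15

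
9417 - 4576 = 4841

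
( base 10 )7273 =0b1110001101001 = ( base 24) CF1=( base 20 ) i3d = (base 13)3406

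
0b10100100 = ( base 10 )164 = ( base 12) 118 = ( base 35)4O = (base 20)84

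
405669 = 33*12293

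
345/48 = 7 + 3/16 = 7.19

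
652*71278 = 46473256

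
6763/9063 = 6763/9063 = 0.75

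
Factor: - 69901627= - 19^1*3679033^1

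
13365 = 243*55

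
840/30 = 28 = 28.00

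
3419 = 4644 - 1225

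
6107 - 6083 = 24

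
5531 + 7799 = 13330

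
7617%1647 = 1029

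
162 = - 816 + 978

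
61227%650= 127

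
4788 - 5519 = -731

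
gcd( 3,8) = 1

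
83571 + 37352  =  120923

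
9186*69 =633834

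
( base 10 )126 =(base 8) 176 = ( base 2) 1111110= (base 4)1332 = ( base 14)90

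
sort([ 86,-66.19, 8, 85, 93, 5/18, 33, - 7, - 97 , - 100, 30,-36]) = [ - 100, - 97, - 66.19, - 36, - 7, 5/18, 8,30,33, 85,86,93] 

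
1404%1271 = 133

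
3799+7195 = 10994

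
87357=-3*( - 29119 )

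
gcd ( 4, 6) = 2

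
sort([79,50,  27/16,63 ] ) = [27/16,50,63,79]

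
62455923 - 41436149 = 21019774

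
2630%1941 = 689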